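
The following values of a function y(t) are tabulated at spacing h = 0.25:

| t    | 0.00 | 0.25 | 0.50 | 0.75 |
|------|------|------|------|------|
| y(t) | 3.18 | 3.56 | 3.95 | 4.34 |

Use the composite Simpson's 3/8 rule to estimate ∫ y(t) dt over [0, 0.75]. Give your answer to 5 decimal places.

h = 0.25, n = 3.
(3h/8)·[y₀ + 3y₁ + 3y₂ + y₃] = 0.09375·(30.05) = 2.81719.

2.81719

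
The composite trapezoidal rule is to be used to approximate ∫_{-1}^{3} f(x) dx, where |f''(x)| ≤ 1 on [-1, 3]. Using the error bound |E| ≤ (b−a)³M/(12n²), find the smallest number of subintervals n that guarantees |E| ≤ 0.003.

43

Need 64/(12n²) ≤ 0.003.
n² ≥ 64/(12·0.003) = 1777.78 ⇒ n ≥ 42.1637, so the smallest n is 43.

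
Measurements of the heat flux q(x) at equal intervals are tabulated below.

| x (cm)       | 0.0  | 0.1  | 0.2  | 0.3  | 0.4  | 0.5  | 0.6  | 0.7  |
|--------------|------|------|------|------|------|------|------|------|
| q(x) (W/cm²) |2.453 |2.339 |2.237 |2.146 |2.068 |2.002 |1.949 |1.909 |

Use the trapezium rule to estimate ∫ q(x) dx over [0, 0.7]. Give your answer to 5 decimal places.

h = 0.1, n = 7.
(h/2)·[y₀ + 2y₁ + 2y₂ + 2y₃ + 2y₄ + 2y₅ + 2y₆ + y₇] = 0.05·(29.844) = 1.49220.

1.49220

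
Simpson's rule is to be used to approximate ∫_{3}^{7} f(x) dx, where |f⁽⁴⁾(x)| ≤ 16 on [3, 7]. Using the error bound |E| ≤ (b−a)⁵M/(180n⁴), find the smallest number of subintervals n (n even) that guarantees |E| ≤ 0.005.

Need 16384/(180n⁴) ≤ 0.005.
n⁴ ≥ 16384/(180·0.005) = 18204.4 ⇒ n ≥ 11.6157, so the smallest even n is 12. (n must be even for Simpson's rule.)

12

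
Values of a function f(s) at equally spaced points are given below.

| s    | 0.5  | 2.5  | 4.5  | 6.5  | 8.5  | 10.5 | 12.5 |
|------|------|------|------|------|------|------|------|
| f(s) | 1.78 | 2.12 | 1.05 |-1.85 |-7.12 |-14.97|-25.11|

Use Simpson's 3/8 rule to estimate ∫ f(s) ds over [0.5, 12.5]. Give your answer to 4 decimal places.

h = 2, n = 6.
(3h/8)·[y₀ + 3y₁ + 3y₂ + 2y₃ + 3y₄ + 3y₅ + y₆] = 0.75·(-83.79) = -62.8425.

-62.8425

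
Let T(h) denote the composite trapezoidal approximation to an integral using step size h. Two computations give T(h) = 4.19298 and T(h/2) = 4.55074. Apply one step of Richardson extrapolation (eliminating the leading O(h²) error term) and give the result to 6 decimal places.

R = (4·T(h/2) − T(h)) / 3 = (4·4.55074 − 4.19298)/3 = (14.00998)/3 = 4.669993.

4.669993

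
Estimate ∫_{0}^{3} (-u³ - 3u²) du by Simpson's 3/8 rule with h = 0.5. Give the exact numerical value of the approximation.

-47.25

h = (3 − 0)/6 = 0.5.
Nodes u₀,…,u₆ = 0, 0.5, 1, 1.5, 2, 2.5, 3.
f(u) = -u³ - 3u²: f₀=0, f₁=-0.875, f₂=-4, f₃=-10.125, f₄=-20, f₅=-34.375, f₆=-54.
(3h/8)·[f₀ + 3f₁ + 3f₂ + 2f₃ + 3f₄ + 3f₅ + f₆] = 0.1875·(-252) = -47.25.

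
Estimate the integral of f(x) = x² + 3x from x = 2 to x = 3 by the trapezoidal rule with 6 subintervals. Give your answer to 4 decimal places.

13.8380

h = (3 − 2)/6 = 0.166667.
Nodes x₀,…,x₆ = 2, 2.166667, 2.333333, 2.5, 2.666667, 2.833333, 3.
f(x) = x² + 3x: f₀=10, f₁=11.194444, f₂=12.444444, f₃=13.75, f₄=15.111111, f₅=16.527778, f₆=18.
(h/2)·[f₀ + 2f₁ + 2f₂ + 2f₃ + 2f₄ + 2f₅ + f₆] = 0.083333·(166.055556) = 13.8380.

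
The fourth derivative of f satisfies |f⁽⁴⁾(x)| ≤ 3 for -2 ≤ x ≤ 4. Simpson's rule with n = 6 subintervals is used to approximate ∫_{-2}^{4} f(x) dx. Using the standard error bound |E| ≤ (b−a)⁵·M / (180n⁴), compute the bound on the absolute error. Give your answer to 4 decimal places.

0.1000

|E| ≤ (6)⁵·3 / (180·6⁴) = 23328/233280 = 0.1000.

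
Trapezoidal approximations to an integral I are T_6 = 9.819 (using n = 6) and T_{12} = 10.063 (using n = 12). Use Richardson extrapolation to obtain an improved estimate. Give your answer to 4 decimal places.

10.1443

R = (4·T_{12} − T_6) / 3 = (4·10.063 − 9.819)/3 = (30.433)/3 = 10.1443.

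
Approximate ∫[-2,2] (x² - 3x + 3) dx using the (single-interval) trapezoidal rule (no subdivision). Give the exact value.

28

T = (b−a)/2 · [f(-2) + f(2)] = 2·[13 + 1] = 28.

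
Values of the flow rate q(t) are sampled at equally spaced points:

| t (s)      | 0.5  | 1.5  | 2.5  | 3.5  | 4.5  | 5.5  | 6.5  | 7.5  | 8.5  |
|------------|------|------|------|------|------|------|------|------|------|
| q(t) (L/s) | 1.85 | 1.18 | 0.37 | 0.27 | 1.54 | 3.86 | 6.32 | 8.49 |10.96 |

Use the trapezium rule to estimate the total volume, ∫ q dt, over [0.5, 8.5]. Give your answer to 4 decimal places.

h = 1, n = 8.
(h/2)·[y₀ + 2y₁ + 2y₂ + 2y₃ + 2y₄ + 2y₅ + 2y₆ + 2y₇ + y₈] = 0.5·(56.87) = 28.4350.

28.4350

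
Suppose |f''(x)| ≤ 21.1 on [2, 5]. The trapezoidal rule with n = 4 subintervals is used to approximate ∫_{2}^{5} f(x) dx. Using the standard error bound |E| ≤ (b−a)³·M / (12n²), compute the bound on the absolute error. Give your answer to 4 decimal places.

2.9672

|E| ≤ (3)³·21.1 / (12·4²) = 569.7/192 = 2.9672.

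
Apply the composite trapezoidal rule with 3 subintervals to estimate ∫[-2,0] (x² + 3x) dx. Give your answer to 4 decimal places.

-3.1852

h = (0 − (-2))/3 = 0.666667.
Nodes x₀,…,x₃ = -2, -1.333333, -0.666667, 0.
f(x) = x² + 3x: f₀=-2, f₁=-2.222222, f₂=-1.555556, f₃=0.
(h/2)·[f₀ + 2f₁ + 2f₂ + f₃] = 0.333333·(-9.555556) = -3.1852.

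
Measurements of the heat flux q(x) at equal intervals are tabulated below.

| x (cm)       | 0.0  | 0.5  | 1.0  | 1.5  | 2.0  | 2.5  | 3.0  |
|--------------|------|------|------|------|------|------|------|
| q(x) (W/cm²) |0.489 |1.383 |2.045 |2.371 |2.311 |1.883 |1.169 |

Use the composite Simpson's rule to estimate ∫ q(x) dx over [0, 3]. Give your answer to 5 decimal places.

5.48633

h = 0.5, n = 6.
(h/3)·[y₀ + 4y₁ + 2y₂ + 4y₃ + 2y₄ + 4y₅ + y₆] = 0.166667·(32.918) = 5.48633.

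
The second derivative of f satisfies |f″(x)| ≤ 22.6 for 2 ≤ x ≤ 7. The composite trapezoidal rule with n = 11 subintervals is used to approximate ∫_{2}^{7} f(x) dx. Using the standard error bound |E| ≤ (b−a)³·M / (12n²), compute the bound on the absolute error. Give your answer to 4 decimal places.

|E| ≤ (5)³·22.6 / (12·11²) = 2825/1452 = 1.9456.

1.9456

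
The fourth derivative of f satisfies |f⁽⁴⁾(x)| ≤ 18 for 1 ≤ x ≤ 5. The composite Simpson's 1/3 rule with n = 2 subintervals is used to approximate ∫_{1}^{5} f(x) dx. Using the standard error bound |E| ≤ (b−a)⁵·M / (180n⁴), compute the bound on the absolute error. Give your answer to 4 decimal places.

|E| ≤ (4)⁵·18 / (180·2⁴) = 18432/2880 = 6.4000.

6.4000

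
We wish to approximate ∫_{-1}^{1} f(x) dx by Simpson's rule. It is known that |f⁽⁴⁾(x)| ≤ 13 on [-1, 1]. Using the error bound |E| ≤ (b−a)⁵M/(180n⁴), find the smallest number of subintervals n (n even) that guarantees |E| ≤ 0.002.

6

Need 416/(180n⁴) ≤ 0.002.
n⁴ ≥ 416/(180·0.002) = 1155.56 ⇒ n ≥ 5.8304, so the smallest even n is 6. (n must be even for Simpson's rule.)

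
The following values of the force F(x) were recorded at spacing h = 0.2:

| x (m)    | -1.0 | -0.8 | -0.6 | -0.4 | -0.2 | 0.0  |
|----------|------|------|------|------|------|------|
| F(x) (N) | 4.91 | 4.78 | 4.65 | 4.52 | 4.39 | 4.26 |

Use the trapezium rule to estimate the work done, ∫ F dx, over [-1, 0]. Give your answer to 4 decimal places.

4.5850

h = 0.2, n = 5.
(h/2)·[y₀ + 2y₁ + 2y₂ + 2y₃ + 2y₄ + y₅] = 0.1·(45.85) = 4.5850.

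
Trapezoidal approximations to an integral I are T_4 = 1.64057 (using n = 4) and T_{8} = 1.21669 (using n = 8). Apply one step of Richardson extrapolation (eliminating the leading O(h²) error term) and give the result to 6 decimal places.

1.075397

R = (4·T_{8} − T_4) / 3 = (4·1.21669 − 1.64057)/3 = (3.22619)/3 = 1.075397.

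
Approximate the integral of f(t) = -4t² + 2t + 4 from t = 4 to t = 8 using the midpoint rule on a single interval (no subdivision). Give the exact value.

-512

M = (b−a)·f(6) = 4·(-128) = -512.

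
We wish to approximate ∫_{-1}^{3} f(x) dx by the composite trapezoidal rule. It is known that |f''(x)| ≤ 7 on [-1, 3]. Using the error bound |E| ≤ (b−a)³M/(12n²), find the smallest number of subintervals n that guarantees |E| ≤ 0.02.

Need 448/(12n²) ≤ 0.02.
n² ≥ 448/(12·0.02) = 1866.67 ⇒ n ≥ 43.2049, so the smallest n is 44.

44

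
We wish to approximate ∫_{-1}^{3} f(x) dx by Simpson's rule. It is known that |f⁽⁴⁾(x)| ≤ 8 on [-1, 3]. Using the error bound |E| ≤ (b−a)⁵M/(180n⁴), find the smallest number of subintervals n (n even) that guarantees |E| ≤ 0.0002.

22

Need 8192/(180n⁴) ≤ 0.0002.
n⁴ ≥ 8192/(180·0.0002) = 227556 ⇒ n ≥ 21.8410, so the smallest even n is 22. (n must be even for Simpson's rule.)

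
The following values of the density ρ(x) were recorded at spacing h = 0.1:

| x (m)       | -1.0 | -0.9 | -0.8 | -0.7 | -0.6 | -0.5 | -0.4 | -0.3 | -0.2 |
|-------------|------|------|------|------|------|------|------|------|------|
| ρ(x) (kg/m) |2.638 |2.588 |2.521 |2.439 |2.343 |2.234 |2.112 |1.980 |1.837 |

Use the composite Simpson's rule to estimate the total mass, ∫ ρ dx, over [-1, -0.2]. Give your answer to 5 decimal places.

1.84637

h = 0.1, n = 8.
(h/3)·[y₀ + 4y₁ + 2y₂ + 4y₃ + 2y₄ + 4y₅ + 2y₆ + 4y₇ + y₈] = 0.033333·(55.391) = 1.84637.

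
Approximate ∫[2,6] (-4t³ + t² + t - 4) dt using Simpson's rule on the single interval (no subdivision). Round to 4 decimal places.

-1210.6667

S = (b−a)/6 · [f(2) + 4f(4) + f(6)] = 0.666667·[(-30) + 4·(-240) + (-826)] = -1210.6667.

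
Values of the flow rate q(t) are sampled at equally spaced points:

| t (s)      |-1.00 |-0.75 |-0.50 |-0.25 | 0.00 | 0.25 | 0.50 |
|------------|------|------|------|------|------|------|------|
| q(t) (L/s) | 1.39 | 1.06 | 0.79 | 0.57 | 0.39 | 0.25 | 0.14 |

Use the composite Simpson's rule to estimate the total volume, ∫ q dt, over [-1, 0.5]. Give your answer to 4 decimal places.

0.9508

h = 0.25, n = 6.
(h/3)·[y₀ + 4y₁ + 2y₂ + 4y₃ + 2y₄ + 4y₅ + y₆] = 0.083333·(11.41) = 0.9508.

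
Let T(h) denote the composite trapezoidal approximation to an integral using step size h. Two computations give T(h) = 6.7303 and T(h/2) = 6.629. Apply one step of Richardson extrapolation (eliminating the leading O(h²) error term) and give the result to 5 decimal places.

6.59523

R = (4·T(h/2) − T(h)) / 3 = (4·6.629 − 6.7303)/3 = (19.7857)/3 = 6.59523.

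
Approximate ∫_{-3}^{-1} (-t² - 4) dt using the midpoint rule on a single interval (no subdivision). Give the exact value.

-16

M = (b−a)·f(-2) = 2·(-8) = -16.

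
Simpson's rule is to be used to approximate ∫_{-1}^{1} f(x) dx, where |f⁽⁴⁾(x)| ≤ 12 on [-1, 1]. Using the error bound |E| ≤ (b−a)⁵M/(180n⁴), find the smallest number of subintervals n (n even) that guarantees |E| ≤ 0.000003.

Need 384/(180n⁴) ≤ 0.000003.
n⁴ ≥ 384/(180·0.000003) = 711111 ⇒ n ≥ 29.0392, so the smallest even n is 30. (n must be even for Simpson's rule.)

30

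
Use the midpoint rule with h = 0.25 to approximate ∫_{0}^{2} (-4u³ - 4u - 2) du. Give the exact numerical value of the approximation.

h = (2 − 0)/8 = 0.25.
Midpoints m₁,…,m₈ = 0.125, 0.375, 0.625, 0.875, 1.125, 1.375, 1.625, 1.875.
f(m₁)=-2.5078125, f(m₂)=-3.7109375, f(m₃)=-5.4765625, f(m₄)=-8.1796875, f(m₅)=-12.1953125, f(m₆)=-17.8984375, f(m₇)=-25.6640625, f(m₈)=-35.8671875.
h·[f(m₁) + f(m₂) + f(m₃) + f(m₄) + f(m₅) + f(m₆) + f(m₇) + f(m₈)] = 0.25·(-111.5) = -27.875.

-27.875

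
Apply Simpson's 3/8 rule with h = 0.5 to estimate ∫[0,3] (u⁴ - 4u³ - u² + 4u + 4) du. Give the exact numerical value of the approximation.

h = (3 − 0)/6 = 0.5.
Nodes u₀,…,u₆ = 0, 0.5, 1, 1.5, 2, 2.5, 3.
f(u) = u⁴ - 4u³ - u² + 4u + 4: f₀=4, f₁=5.3125, f₂=4, f₃=-0.6875, f₄=-8, f₅=-15.6875, f₆=-20.
(3h/8)·[f₀ + 3f₁ + 3f₂ + 2f₃ + 3f₄ + 3f₅ + f₆] = 0.1875·(-60.5) = -11.34375.

-11.34375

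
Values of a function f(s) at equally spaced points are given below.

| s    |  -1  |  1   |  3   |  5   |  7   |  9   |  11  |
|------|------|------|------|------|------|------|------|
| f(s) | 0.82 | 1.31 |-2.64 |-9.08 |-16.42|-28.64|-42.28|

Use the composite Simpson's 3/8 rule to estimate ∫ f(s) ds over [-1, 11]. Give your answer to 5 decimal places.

-149.09250

h = 2, n = 6.
(3h/8)·[y₀ + 3y₁ + 3y₂ + 2y₃ + 3y₄ + 3y₅ + y₆] = 0.75·(-198.79) = -149.09250.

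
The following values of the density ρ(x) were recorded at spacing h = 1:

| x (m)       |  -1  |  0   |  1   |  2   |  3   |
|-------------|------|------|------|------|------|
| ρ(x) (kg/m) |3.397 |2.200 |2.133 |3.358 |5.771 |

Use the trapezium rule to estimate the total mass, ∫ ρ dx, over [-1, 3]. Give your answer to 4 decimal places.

12.2750

h = 1, n = 4.
(h/2)·[y₀ + 2y₁ + 2y₂ + 2y₃ + y₄] = 0.5·(24.550) = 12.2750.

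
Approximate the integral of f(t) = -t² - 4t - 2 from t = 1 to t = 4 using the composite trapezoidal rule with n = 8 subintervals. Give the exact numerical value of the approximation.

-57.0703125

h = (4 − 1)/8 = 0.375.
Nodes t₀,…,t₈ = 1, 1.375, 1.75, 2.125, 2.5, 2.875, 3.25, 3.625, 4.
f(t) = -t² - 4t - 2: f₀=-7, f₁=-9.390625, f₂=-12.0625, f₃=-15.015625, f₄=-18.25, f₅=-21.765625, f₆=-25.5625, f₇=-29.640625, f₈=-34.
(h/2)·[f₀ + 2f₁ + 2f₂ + 2f₃ + 2f₄ + 2f₅ + 2f₆ + 2f₇ + f₈] = 0.1875·(-304.375) = -57.0703125.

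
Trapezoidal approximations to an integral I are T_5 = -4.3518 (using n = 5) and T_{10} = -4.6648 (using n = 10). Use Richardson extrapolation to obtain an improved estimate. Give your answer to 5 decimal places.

-4.76913

R = (4·T_{10} − T_5) / 3 = (4·(-4.6648) − (-4.3518))/3 = (-14.3074)/3 = -4.76913.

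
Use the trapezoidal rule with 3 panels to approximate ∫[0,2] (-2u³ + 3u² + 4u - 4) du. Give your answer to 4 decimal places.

-0.4444

h = (2 − 0)/3 = 0.666667.
Nodes u₀,…,u₃ = 0, 0.666667, 1.333333, 2.
f(u) = -2u³ + 3u² + 4u - 4: f₀=-4, f₁=-0.592593, f₂=1.925926, f₃=0.
(h/2)·[f₀ + 2f₁ + 2f₂ + f₃] = 0.333333·(-1.333333) = -0.4444.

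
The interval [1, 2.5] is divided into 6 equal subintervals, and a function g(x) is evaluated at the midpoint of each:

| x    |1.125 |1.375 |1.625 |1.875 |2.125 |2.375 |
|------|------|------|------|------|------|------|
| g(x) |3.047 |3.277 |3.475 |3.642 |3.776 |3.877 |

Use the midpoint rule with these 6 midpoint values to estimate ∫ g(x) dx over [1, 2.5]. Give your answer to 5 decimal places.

h = 0.25, n = 6.
h·[y(m₁) + y(m₂) + y(m₃) + y(m₄) + y(m₅) + y(m₆)] = 0.25·(21.094) = 5.27350.

5.27350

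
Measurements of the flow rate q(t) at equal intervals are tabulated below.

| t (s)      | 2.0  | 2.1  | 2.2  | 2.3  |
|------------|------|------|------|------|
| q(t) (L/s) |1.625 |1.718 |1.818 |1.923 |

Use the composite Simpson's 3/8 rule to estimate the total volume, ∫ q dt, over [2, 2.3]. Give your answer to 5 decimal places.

0.53085

h = 0.1, n = 3.
(3h/8)·[y₀ + 3y₁ + 3y₂ + y₃] = 0.0375·(14.156) = 0.53085.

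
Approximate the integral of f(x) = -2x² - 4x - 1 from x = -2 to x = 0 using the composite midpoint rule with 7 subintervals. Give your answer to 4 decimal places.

0.6939

h = (0 − (-2))/7 = 0.285714.
Midpoints m₁,…,m₇ = -1.857143, -1.571429, -1.285714, -1, -0.714286, -0.428571, -0.142857.
f(m₁)=-0.469388, f(m₂)=0.346939, f(m₃)=0.836735, f(m₄)=1, f(m₅)=0.836735, f(m₆)=0.346939, f(m₇)=-0.469388.
h·[f(m₁) + f(m₂) + f(m₃) + f(m₄) + f(m₅) + f(m₆) + f(m₇)] = 0.285714·(2.428571) = 0.6939.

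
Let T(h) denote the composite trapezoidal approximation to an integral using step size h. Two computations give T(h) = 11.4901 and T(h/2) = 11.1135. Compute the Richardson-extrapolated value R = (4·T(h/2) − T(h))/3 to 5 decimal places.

10.98797

R = (4·T(h/2) − T(h)) / 3 = (4·11.1135 − 11.4901)/3 = (32.9639)/3 = 10.98797.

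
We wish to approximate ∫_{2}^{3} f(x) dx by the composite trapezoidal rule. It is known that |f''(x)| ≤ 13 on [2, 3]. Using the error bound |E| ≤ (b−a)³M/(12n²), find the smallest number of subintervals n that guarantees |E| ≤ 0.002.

Need 13/(12n²) ≤ 0.002.
n² ≥ 13/(12·0.002) = 541.667 ⇒ n ≥ 23.2737, so the smallest n is 24.

24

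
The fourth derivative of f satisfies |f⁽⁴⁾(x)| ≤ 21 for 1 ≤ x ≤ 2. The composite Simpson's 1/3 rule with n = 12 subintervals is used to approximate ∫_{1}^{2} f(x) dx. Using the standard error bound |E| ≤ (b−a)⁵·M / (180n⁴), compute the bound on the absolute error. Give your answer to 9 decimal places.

0.000005626

|E| ≤ (1)⁵·21 / (180·12⁴) = 21/3732480 = 0.000005626.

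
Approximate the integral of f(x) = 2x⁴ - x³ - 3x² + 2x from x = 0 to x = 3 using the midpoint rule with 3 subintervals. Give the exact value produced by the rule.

52

h = (3 − 0)/3 = 1.
Midpoints m₁,…,m₃ = 0.5, 1.5, 2.5.
f(m₁)=0.25, f(m₂)=3, f(m₃)=48.75.
h·[f(m₁) + f(m₂) + f(m₃)] = 1·(52) = 52.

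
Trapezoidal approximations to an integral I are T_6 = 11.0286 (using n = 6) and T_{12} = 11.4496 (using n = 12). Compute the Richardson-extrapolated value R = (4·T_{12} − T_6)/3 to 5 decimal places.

R = (4·T_{12} − T_6) / 3 = (4·11.4496 − 11.0286)/3 = (34.7698)/3 = 11.58993.

11.58993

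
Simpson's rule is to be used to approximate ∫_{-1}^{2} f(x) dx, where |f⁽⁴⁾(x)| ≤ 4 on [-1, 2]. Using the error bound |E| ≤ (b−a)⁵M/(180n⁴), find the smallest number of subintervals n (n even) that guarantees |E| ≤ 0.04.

4

Need 972/(180n⁴) ≤ 0.04.
n⁴ ≥ 972/(180·0.04) = 135 ⇒ n ≥ 3.4087, so the smallest even n is 4. (n must be even for Simpson's rule.)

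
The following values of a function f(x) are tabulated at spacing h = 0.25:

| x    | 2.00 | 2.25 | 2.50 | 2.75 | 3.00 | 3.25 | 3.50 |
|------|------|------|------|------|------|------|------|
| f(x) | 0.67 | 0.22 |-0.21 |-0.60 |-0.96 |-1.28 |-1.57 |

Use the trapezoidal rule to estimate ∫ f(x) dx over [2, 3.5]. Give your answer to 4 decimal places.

h = 0.25, n = 6.
(h/2)·[y₀ + 2y₁ + 2y₂ + 2y₃ + 2y₄ + 2y₅ + y₆] = 0.125·(-6.56) = -0.8200.

-0.8200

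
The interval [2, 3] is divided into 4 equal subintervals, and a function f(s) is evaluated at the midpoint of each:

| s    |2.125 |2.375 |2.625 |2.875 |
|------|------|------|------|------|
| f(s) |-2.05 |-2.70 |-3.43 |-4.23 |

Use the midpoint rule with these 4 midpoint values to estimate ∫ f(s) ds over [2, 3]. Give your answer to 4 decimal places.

h = 0.25, n = 4.
h·[y(m₁) + y(m₂) + y(m₃) + y(m₄)] = 0.25·(-12.41) = -3.1025.

-3.1025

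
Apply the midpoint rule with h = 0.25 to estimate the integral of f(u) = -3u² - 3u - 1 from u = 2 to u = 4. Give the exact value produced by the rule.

h = (4 − 2)/8 = 0.25.
Midpoints m₁,…,m₈ = 2.125, 2.375, 2.625, 2.875, 3.125, 3.375, 3.625, 3.875.
f(m₁)=-20.921875, f(m₂)=-25.046875, f(m₃)=-29.546875, f(m₄)=-34.421875, f(m₅)=-39.671875, f(m₆)=-45.296875, f(m₇)=-51.296875, f(m₈)=-57.671875.
h·[f(m₁) + f(m₂) + f(m₃) + f(m₄) + f(m₅) + f(m₆) + f(m₇) + f(m₈)] = 0.25·(-303.875) = -75.96875.

-75.96875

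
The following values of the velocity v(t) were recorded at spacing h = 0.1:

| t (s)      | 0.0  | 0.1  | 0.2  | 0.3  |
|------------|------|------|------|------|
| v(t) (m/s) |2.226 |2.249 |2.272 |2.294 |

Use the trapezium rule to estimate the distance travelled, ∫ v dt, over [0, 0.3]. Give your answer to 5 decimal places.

0.67810

h = 0.1, n = 3.
(h/2)·[y₀ + 2y₁ + 2y₂ + y₃] = 0.05·(13.562) = 0.67810.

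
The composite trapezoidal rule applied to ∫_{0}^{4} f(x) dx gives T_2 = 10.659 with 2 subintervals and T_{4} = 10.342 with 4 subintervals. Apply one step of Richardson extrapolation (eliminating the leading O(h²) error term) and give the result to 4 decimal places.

10.2363

R = (4·T_{4} − T_2) / 3 = (4·10.342 − 10.659)/3 = (30.709)/3 = 10.2363.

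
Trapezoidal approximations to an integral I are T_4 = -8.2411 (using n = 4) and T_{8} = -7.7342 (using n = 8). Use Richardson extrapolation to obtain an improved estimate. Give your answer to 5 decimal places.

-7.56523

R = (4·T_{8} − T_4) / 3 = (4·(-7.7342) − (-8.2411))/3 = (-22.6957)/3 = -7.56523.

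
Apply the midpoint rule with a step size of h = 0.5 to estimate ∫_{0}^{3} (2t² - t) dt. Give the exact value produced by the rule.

13.375

h = (3 − 0)/6 = 0.5.
Midpoints m₁,…,m₆ = 0.25, 0.75, 1.25, 1.75, 2.25, 2.75.
f(m₁)=-0.125, f(m₂)=0.375, f(m₃)=1.875, f(m₄)=4.375, f(m₅)=7.875, f(m₆)=12.375.
h·[f(m₁) + f(m₂) + f(m₃) + f(m₄) + f(m₅) + f(m₆)] = 0.5·(26.75) = 13.375.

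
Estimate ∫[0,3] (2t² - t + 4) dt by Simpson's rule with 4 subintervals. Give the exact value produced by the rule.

h = (3 − 0)/4 = 0.75.
Nodes t₀,…,t₄ = 0, 0.75, 1.5, 2.25, 3.
f(t) = 2t² - t + 4: f₀=4, f₁=4.375, f₂=7, f₃=11.875, f₄=19.
(h/3)·[f₀ + 4f₁ + 2f₂ + 4f₃ + f₄] = 0.25·(102) = 25.5.

25.5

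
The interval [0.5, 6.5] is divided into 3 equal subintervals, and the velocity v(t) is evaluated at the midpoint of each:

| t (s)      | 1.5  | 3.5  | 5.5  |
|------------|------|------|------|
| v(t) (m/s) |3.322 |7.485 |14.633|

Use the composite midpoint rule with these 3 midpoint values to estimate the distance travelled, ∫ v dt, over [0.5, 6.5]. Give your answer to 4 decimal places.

50.8800

h = 2, n = 3.
h·[y(m₁) + y(m₂) + y(m₃)] = 2·(25.440) = 50.8800.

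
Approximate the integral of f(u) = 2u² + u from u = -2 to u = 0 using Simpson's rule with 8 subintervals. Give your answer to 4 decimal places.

h = (0 − (-2))/8 = 0.25.
Nodes u₀,…,u₈ = -2, -1.75, -1.5, -1.25, -1, -0.75, -0.5, -0.25, 0.
f(u) = 2u² + u: f₀=6, f₁=4.375, f₂=3, f₃=1.875, f₄=1, f₅=0.375, f₆=0, f₇=-0.125, f₈=0.
(h/3)·[f₀ + 4f₁ + 2f₂ + 4f₃ + 2f₄ + 4f₅ + 2f₆ + 4f₇ + f₈] = 0.083333·(40) = 3.3333.

3.3333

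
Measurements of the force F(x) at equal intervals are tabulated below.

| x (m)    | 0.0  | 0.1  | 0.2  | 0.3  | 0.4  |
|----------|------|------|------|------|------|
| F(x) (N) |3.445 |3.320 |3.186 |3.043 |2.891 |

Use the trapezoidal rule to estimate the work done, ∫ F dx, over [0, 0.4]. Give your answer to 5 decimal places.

h = 0.1, n = 4.
(h/2)·[y₀ + 2y₁ + 2y₂ + 2y₃ + y₄] = 0.05·(25.434) = 1.27170.

1.27170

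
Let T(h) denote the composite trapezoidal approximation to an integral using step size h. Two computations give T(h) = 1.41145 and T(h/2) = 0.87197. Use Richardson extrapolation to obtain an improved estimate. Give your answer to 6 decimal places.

0.692143

R = (4·T(h/2) − T(h)) / 3 = (4·0.87197 − 1.41145)/3 = (2.07643)/3 = 0.692143.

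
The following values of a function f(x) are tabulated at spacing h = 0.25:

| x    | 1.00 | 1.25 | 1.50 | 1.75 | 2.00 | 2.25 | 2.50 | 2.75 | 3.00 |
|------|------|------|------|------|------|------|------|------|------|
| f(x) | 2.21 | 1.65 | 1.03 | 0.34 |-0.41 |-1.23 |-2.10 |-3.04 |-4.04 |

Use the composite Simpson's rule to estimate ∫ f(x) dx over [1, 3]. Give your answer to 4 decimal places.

h = 0.25, n = 8.
(h/3)·[y₀ + 4y₁ + 2y₂ + 4y₃ + 2y₄ + 4y₅ + 2y₆ + 4y₇ + y₈] = 0.083333·(-13.91) = -1.1592.

-1.1592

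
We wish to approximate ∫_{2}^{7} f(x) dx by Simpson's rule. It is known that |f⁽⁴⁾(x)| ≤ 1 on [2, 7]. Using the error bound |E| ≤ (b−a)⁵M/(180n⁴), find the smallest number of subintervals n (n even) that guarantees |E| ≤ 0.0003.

Need 3125/(180n⁴) ≤ 0.0003.
n⁴ ≥ 3125/(180·0.0003) = 57870.4 ⇒ n ≥ 15.5101, so the smallest even n is 16. (n must be even for Simpson's rule.)

16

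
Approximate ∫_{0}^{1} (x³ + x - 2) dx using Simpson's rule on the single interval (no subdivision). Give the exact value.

S = (b−a)/6 · [f(0) + 4f(0.5) + f(1)] = 0.166667·[(-2) + 4·(-1.375) + 0] = -1.25.

-1.25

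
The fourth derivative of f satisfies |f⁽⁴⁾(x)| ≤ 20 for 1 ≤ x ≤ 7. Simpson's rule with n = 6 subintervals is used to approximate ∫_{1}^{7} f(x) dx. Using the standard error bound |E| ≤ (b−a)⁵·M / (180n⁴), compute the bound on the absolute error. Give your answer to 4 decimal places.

0.6667

|E| ≤ (6)⁵·20 / (180·6⁴) = 155520/233280 = 0.6667.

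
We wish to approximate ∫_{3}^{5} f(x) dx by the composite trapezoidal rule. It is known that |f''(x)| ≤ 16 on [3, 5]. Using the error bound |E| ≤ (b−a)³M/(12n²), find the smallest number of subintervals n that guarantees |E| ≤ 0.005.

47

Need 128/(12n²) ≤ 0.005.
n² ≥ 128/(12·0.005) = 2133.33 ⇒ n ≥ 46.1880, so the smallest n is 47.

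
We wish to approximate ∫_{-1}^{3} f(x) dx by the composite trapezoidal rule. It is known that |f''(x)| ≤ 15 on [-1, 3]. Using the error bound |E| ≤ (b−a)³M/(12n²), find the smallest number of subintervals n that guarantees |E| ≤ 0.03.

Need 960/(12n²) ≤ 0.03.
n² ≥ 960/(12·0.03) = 2666.67 ⇒ n ≥ 51.6398, so the smallest n is 52.

52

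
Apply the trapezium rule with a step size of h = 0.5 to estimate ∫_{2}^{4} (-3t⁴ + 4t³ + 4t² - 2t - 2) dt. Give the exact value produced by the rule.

h = (4 − 2)/4 = 0.5.
Nodes t₀,…,t₄ = 2, 2.5, 3, 3.5, 4.
f(t) = -3t⁴ + 4t³ + 4t² - 2t - 2: f₀=-6, f₁=-36.6875, f₂=-107, f₃=-238.6875, f₄=-458.
(h/2)·[f₀ + 2f₁ + 2f₂ + 2f₃ + f₄] = 0.25·(-1228.75) = -307.1875.

-307.1875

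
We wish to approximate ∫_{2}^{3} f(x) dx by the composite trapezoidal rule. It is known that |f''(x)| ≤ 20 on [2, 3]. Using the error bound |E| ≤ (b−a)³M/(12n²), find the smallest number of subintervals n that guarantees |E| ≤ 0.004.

Need 20/(12n²) ≤ 0.004.
n² ≥ 20/(12·0.004) = 416.667 ⇒ n ≥ 20.4124, so the smallest n is 21.

21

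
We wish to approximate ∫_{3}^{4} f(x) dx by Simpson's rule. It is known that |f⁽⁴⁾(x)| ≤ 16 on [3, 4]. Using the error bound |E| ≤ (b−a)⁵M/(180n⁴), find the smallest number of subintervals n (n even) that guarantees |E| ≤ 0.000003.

Need 16/(180n⁴) ≤ 0.000003.
n⁴ ≥ 16/(180·0.000003) = 29629.6 ⇒ n ≥ 13.1199, so the smallest even n is 14. (n must be even for Simpson's rule.)

14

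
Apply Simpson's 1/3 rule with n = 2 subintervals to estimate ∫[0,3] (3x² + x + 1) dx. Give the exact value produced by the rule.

h = (3 − 0)/2 = 1.5.
Nodes x₀,…,x₂ = 0, 1.5, 3.
f(x) = 3x² + x + 1: f₀=1, f₁=9.25, f₂=31.
(h/3)·[f₀ + 4f₁ + f₂] = 0.5·(69) = 34.5.

34.5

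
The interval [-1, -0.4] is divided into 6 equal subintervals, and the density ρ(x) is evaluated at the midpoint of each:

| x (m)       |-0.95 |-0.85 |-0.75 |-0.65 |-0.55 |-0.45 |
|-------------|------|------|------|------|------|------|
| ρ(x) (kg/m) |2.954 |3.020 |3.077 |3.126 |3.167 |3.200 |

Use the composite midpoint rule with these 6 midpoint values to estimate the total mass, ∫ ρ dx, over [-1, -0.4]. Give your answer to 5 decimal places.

h = 0.1, n = 6.
h·[y(m₁) + y(m₂) + y(m₃) + y(m₄) + y(m₅) + y(m₆)] = 0.1·(18.544) = 1.85440.

1.85440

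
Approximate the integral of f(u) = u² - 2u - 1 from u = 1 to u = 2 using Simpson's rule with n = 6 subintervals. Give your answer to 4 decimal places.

h = (2 − 1)/6 = 0.166667.
Nodes u₀,…,u₆ = 1, 1.166667, 1.333333, 1.5, 1.666667, 1.833333, 2.
f(u) = u² - 2u - 1: f₀=-2, f₁=-1.972222, f₂=-1.888889, f₃=-1.75, f₄=-1.555556, f₅=-1.305556, f₆=-1.
(h/3)·[f₀ + 4f₁ + 2f₂ + 4f₃ + 2f₄ + 4f₅ + f₆] = 0.055556·(-30) = -1.6667.

-1.6667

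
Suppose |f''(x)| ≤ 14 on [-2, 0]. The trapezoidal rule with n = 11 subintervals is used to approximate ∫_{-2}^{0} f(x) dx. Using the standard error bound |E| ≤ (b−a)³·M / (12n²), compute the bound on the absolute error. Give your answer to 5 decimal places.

0.07713

|E| ≤ (2)³·14 / (12·11²) = 112/1452 = 0.07713.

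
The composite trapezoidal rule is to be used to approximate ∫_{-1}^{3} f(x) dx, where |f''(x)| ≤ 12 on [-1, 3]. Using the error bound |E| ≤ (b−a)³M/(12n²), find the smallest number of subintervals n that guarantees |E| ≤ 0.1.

Need 768/(12n²) ≤ 0.1.
n² ≥ 768/(12·0.1) = 640 ⇒ n ≥ 25.2982, so the smallest n is 26.

26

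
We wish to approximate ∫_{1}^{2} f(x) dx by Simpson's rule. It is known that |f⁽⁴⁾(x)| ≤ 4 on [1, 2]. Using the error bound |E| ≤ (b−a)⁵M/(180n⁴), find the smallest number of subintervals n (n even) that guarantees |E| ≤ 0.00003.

Need 4/(180n⁴) ≤ 0.00003.
n⁴ ≥ 4/(180·0.00003) = 740.741 ⇒ n ≥ 5.2169, so the smallest even n is 6. (n must be even for Simpson's rule.)

6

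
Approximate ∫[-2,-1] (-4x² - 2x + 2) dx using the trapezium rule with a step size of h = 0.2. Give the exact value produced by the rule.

h = (-1 − (-2))/5 = 0.2.
Nodes x₀,…,x₅ = -2, -1.8, -1.6, -1.4, -1.2, -1.
f(x) = -4x² - 2x + 2: f₀=-10, f₁=-7.36, f₂=-5.04, f₃=-3.04, f₄=-1.36, f₅=0.
(h/2)·[f₀ + 2f₁ + 2f₂ + 2f₃ + 2f₄ + f₅] = 0.1·(-43.6) = -4.36.

-4.36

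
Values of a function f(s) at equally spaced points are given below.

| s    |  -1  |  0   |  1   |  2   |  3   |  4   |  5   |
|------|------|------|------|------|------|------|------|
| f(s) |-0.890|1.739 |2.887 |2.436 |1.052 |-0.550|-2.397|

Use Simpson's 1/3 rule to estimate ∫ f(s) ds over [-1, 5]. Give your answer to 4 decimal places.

6.3637

h = 1, n = 6.
(h/3)·[y₀ + 4y₁ + 2y₂ + 4y₃ + 2y₄ + 4y₅ + y₆] = 0.333333·(19.091) = 6.3637.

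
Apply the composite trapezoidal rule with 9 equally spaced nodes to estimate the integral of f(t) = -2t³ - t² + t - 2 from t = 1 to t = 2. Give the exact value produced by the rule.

-10.359375

h = (2 − 1)/8 = 0.125.
Nodes t₀,…,t₈ = 1, 1.125, 1.25, 1.375, 1.5, 1.625, 1.75, 1.875, 2.
f(t) = -2t³ - t² + t - 2: f₀=-4, f₁=-4.98828125, f₂=-6.21875, f₃=-7.71484375, f₄=-9.5, f₅=-11.59765625, f₆=-14.03125, f₇=-16.82421875, f₈=-20.
(h/2)·[f₀ + 2f₁ + 2f₂ + 2f₃ + 2f₄ + 2f₅ + 2f₆ + 2f₇ + f₈] = 0.0625·(-165.75) = -10.359375.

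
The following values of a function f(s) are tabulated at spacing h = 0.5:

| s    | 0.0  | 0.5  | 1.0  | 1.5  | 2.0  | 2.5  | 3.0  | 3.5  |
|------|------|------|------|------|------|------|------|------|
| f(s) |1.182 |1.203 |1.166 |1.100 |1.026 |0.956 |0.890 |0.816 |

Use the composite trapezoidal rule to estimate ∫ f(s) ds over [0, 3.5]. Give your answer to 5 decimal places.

h = 0.5, n = 7.
(h/2)·[y₀ + 2y₁ + 2y₂ + 2y₃ + 2y₄ + 2y₅ + 2y₆ + y₇] = 0.25·(14.680) = 3.67000.

3.67000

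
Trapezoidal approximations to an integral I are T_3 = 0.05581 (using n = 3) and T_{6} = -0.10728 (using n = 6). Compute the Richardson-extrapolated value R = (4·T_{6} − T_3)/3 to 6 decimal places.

-0.161643

R = (4·T_{6} − T_3) / 3 = (4·(-0.10728) − 0.05581)/3 = (-0.48493)/3 = -0.161643.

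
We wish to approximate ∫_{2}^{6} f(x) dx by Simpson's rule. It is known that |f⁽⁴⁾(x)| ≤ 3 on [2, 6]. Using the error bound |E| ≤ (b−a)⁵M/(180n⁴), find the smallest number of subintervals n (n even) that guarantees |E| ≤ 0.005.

8

Need 3072/(180n⁴) ≤ 0.005.
n⁴ ≥ 3072/(180·0.005) = 3413.33 ⇒ n ≥ 7.6435, so the smallest even n is 8. (n must be even for Simpson's rule.)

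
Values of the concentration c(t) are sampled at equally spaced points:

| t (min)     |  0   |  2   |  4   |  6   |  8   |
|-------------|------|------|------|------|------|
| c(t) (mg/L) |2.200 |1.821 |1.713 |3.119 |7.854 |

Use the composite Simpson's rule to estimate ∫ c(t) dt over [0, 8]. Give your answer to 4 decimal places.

h = 2, n = 4.
(h/3)·[y₀ + 4y₁ + 2y₂ + 4y₃ + y₄] = 0.666667·(33.240) = 22.1600.

22.1600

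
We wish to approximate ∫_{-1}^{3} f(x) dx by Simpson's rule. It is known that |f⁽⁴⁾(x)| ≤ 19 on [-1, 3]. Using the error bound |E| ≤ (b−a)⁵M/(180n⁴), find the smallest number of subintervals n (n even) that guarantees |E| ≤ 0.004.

Need 19456/(180n⁴) ≤ 0.004.
n⁴ ≥ 19456/(180·0.004) = 27022.2 ⇒ n ≥ 12.8212, so the smallest even n is 14. (n must be even for Simpson's rule.)

14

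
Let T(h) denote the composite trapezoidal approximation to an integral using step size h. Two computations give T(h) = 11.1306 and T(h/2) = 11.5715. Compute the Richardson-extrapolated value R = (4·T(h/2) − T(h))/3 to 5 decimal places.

11.71847

R = (4·T(h/2) − T(h)) / 3 = (4·11.5715 − 11.1306)/3 = (35.1554)/3 = 11.71847.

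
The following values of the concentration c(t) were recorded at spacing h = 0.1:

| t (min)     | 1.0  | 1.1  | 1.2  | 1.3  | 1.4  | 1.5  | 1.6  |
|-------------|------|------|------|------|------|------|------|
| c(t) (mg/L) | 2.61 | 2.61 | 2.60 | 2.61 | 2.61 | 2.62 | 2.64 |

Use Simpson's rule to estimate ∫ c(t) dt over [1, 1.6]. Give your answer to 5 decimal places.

1.56767

h = 0.1, n = 6.
(h/3)·[y₀ + 4y₁ + 2y₂ + 4y₃ + 2y₄ + 4y₅ + y₆] = 0.033333·(47.03) = 1.56767.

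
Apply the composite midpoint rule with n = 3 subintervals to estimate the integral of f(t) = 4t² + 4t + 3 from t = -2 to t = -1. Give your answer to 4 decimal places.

h = (-1 − (-2))/3 = 0.333333.
Midpoints m₁,…,m₃ = -1.833333, -1.5, -1.166667.
f(m₁)=9.111111, f(m₂)=6, f(m₃)=3.777778.
h·[f(m₁) + f(m₂) + f(m₃)] = 0.333333·(18.888889) = 6.2963.

6.2963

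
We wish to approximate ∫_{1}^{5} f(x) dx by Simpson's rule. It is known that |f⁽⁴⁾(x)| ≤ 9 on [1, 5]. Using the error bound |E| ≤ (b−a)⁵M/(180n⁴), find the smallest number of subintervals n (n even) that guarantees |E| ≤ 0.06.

6

Need 9216/(180n⁴) ≤ 0.06.
n⁴ ≥ 9216/(180·0.06) = 853.333 ⇒ n ≥ 5.4048, so the smallest even n is 6. (n must be even for Simpson's rule.)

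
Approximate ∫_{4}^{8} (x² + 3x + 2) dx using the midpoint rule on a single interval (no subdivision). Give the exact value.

224

M = (b−a)·f(6) = 4·(56) = 224.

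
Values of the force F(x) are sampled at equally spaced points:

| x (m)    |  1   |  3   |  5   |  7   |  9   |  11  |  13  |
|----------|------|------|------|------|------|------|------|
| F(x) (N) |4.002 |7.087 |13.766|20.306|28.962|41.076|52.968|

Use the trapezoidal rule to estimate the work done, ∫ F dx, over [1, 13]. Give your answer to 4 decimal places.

279.3640

h = 2, n = 6.
(h/2)·[y₀ + 2y₁ + 2y₂ + 2y₃ + 2y₄ + 2y₅ + y₆] = 1·(279.364) = 279.3640.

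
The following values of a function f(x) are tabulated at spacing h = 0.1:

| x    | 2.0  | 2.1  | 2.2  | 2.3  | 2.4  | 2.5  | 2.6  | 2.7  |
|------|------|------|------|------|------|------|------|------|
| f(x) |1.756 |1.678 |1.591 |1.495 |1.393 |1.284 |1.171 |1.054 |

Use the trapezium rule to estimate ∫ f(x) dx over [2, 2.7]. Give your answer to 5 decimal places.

1.00170

h = 0.1, n = 7.
(h/2)·[y₀ + 2y₁ + 2y₂ + 2y₃ + 2y₄ + 2y₅ + 2y₆ + y₇] = 0.05·(20.034) = 1.00170.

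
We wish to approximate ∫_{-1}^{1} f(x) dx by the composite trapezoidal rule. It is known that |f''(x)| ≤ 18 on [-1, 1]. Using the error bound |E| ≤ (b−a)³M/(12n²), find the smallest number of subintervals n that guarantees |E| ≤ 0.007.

Need 144/(12n²) ≤ 0.007.
n² ≥ 144/(12·0.007) = 1714.29 ⇒ n ≥ 41.4039, so the smallest n is 42.

42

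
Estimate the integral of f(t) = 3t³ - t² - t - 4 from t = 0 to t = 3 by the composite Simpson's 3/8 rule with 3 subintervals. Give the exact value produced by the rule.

h = (3 − 0)/3 = 1.
Nodes t₀,…,t₃ = 0, 1, 2, 3.
f(t) = 3t³ - t² - t - 4: f₀=-4, f₁=-3, f₂=14, f₃=65.
(3h/8)·[f₀ + 3f₁ + 3f₂ + f₃] = 0.375·(94) = 35.25.

35.25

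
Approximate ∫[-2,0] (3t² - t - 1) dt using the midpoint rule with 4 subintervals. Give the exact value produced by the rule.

7.875

h = (0 − (-2))/4 = 0.5.
Midpoints m₁,…,m₄ = -1.75, -1.25, -0.75, -0.25.
f(m₁)=9.9375, f(m₂)=4.9375, f(m₃)=1.4375, f(m₄)=-0.5625.
h·[f(m₁) + f(m₂) + f(m₃) + f(m₄)] = 0.5·(15.75) = 7.875.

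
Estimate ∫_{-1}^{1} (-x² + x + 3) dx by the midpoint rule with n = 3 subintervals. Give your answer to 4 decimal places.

h = (1 − (-1))/3 = 0.666667.
Midpoints m₁,…,m₃ = -0.666667, 0, 0.666667.
f(m₁)=1.888889, f(m₂)=3, f(m₃)=3.222222.
h·[f(m₁) + f(m₂) + f(m₃)] = 0.666667·(8.111111) = 5.4074.

5.4074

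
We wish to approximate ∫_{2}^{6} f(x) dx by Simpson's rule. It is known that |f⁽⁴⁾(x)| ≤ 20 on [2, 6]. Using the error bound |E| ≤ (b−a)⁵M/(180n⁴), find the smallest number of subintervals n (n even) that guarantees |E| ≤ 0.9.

Need 20480/(180n⁴) ≤ 0.9.
n⁴ ≥ 20480/(180·0.9) = 126.42 ⇒ n ≥ 3.3532, so the smallest even n is 4. (n must be even for Simpson's rule.)

4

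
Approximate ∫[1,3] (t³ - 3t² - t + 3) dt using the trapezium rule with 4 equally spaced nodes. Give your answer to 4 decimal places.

h = (3 − 1)/3 = 0.666667.
Nodes t₀,…,t₃ = 1, 1.666667, 2.333333, 3.
f(t) = t³ - 3t² - t + 3: f₀=0, f₁=-2.370370, f₂=-2.962963, f₃=0.
(h/2)·[f₀ + 2f₁ + 2f₂ + f₃] = 0.333333·(-10.666667) = -3.5556.

-3.5556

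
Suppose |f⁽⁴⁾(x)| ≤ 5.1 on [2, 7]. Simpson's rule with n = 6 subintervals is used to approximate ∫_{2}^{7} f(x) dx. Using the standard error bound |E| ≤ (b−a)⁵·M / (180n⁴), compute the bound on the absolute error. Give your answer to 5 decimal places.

|E| ≤ (5)⁵·5.1 / (180·6⁴) = 15937.5/233280 = 0.06832.

0.06832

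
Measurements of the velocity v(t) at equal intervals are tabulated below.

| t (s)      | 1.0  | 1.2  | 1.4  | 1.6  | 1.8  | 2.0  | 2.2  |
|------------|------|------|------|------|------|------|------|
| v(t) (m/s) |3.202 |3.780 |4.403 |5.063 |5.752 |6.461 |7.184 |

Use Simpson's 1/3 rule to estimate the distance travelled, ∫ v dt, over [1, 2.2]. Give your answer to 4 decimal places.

6.1275

h = 0.2, n = 6.
(h/3)·[y₀ + 4y₁ + 2y₂ + 4y₃ + 2y₄ + 4y₅ + y₆] = 0.066667·(91.912) = 6.1275.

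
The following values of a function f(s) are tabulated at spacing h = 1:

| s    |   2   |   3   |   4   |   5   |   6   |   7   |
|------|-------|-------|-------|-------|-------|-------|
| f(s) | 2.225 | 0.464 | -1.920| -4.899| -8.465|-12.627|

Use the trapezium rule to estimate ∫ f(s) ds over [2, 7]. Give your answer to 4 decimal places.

-20.0210

h = 1, n = 5.
(h/2)·[y₀ + 2y₁ + 2y₂ + 2y₃ + 2y₄ + y₅] = 0.5·(-40.042) = -20.0210.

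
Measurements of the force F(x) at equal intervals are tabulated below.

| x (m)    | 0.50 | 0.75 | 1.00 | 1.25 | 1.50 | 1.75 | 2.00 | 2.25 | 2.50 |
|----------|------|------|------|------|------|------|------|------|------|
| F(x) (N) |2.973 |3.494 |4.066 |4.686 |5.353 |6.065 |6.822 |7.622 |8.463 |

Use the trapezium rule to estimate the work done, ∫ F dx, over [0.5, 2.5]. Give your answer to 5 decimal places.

10.95650

h = 0.25, n = 8.
(h/2)·[y₀ + 2y₁ + 2y₂ + 2y₃ + 2y₄ + 2y₅ + 2y₆ + 2y₇ + y₈] = 0.125·(87.652) = 10.95650.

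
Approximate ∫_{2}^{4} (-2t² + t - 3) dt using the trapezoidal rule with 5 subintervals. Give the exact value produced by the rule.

h = (4 − 2)/5 = 0.4.
Nodes t₀,…,t₅ = 2, 2.4, 2.8, 3.2, 3.6, 4.
f(t) = -2t² + t - 3: f₀=-9, f₁=-12.12, f₂=-15.88, f₃=-20.28, f₄=-25.32, f₅=-31.
(h/2)·[f₀ + 2f₁ + 2f₂ + 2f₃ + 2f₄ + f₅] = 0.2·(-187.2) = -37.44.

-37.44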